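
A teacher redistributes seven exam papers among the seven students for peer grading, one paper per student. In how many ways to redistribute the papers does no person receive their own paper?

The subfactorial !7 = [7!/e] (nearest integer).
7! = 5040, and 5040/e ≈ 1854.11, so !7 = 1854.

1854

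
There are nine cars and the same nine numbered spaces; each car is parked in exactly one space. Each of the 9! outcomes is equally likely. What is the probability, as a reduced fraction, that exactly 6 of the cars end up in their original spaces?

1/2160

Favorable outcomes: C(9,6)·!3 = 84·2 = 168.
Total outcomes: 9! = 362880.
Probability = 168/362880 = 1/2160.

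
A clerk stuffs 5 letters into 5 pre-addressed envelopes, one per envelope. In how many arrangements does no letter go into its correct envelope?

!5 is the nearest integer to 5!/e.
5! = 120, and 120/e ≈ 44.15, so !5 = 44.

44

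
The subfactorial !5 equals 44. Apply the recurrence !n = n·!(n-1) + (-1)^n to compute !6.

265

!6 = 6·44 + 1 = 265.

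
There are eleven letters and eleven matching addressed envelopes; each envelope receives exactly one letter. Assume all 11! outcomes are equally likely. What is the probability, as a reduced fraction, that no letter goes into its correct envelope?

1468457/3991680

Favorable outcomes: !11 = 14684570.
Total outcomes: 11! = 39916800.
Probability = 14684570/39916800 = 1468457/3991680.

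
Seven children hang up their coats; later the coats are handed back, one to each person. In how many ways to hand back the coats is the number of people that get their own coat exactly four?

Choose which 4 of the 7 are fixed: C(7,4) = 35.
The remaining 3 must be deranged: !3 = 2.
Total: 35 × 2 = 70.

70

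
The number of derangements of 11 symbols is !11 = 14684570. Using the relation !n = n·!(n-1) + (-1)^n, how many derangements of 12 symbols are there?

!12 = 12·14684570 + 1 = 176214841.

176214841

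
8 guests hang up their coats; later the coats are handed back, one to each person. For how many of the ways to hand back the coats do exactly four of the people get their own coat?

630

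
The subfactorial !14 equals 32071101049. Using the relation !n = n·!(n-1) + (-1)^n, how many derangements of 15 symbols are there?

481066515734

!15 = 15·32071101049 - 1 = 481066515734.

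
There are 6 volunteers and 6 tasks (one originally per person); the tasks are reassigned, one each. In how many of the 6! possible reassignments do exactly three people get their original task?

40

Choose which 3 of the 6 are fixed: C(6,3) = 20.
The remaining 3 must be deranged: !3 = 2.
Total: 20 × 2 = 40.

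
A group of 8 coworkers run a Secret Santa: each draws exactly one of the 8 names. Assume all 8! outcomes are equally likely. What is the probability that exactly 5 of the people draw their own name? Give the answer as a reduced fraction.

1/360

Favorable outcomes: C(8,5)·!3 = 56·2 = 112.
Total outcomes: 8! = 40320.
Probability = 112/40320 = 1/360.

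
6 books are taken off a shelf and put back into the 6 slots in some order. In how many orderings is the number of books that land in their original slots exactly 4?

15

Choose which 4 of the 6 are fixed: C(6,4) = 15.
The other 2 form a derangement: !2 = 1.
Total: 15 × 1 = 15.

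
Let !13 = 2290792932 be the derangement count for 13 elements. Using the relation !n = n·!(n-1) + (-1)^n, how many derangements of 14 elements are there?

32071101049

!14 = 14·2290792932 + 1 = 32071101049.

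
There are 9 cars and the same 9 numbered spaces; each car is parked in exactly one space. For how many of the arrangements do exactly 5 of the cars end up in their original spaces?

Choose which 5 of the 9 are fixed: C(9,5) = 126.
The other 4 form a derangement: !4 = 9.
Total: 126 × 9 = 1134.

1134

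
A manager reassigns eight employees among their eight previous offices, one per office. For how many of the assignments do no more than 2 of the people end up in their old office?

Sum C(8,i)·!(8-i) for i = 0..2:
  i=0: C(8,0)·!8 = 1·14833 = 14833
  i=1: C(8,1)·!7 = 8·1854 = 14832
  i=2: C(8,2)·!6 = 28·265 = 7420
Total = 37085.

37085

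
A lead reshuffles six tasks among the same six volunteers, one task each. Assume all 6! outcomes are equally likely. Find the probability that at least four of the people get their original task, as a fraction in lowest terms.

1/45

Favorable outcomes: Σ_{i≥4} C(6,i)·!(6-i) = 15·1 + 6·0 + 1·1 = 16.
Total outcomes: 6! = 720.
Probability = 16/720 = 1/45.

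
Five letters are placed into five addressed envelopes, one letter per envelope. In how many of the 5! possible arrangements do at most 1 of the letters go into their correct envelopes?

89

Sum C(5,i)·!(5-i) for i = 0..1:
  i=0: C(5,0)·!5 = 1·44 = 44
  i=1: C(5,1)·!4 = 5·9 = 45
Total = 89.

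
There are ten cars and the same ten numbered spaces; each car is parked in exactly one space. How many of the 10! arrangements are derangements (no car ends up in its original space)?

Recurrence: !10 = 9·(!9 + !8).
!10 = 9·(133496 + 14833) = 9·148329 = 1334961

1334961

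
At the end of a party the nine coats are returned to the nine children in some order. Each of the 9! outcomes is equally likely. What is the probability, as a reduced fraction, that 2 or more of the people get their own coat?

95887/362880

Favorable outcomes: Σ_{i≥2} C(9,i)·!(9-i) = 36·1854 + 84·265 + 126·44 + 126·9 + 84·2 + 36·1 + 9·0 + 1·1 = 95887.
Total outcomes: 9! = 362880.
Probability = 95887/362880 = 95887/362880.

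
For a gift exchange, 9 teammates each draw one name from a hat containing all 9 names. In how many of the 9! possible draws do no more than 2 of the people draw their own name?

Sum C(9,i)·!(9-i) for i = 0..2:
  i=0: C(9,0)·!9 = 1·133496 = 133496
  i=1: C(9,1)·!8 = 9·14833 = 133497
  i=2: C(9,2)·!7 = 36·1854 = 66744
Total = 333737.

333737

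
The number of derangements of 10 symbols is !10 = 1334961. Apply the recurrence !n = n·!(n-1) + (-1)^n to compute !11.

14684570

!11 = 11·1334961 - 1 = 14684570.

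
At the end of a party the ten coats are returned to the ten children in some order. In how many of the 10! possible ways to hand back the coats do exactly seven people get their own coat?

Choose which 7 of the 10 are fixed: C(10,7) = 120.
The remaining 3 must be deranged: !3 = 2.
Total: 120 × 2 = 240.

240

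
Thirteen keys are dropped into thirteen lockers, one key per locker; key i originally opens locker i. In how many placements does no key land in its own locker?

The number of derangements of 13 is !13 = Σ_{k=0}^{13} (-1)^k·13!/k!
= 13! - 13!/1! + 13!/2! - 13!/3! + 13!/4! - 13!/5! + 13!/6! - 13!/7! + 13!/8! - 13!/9! + 13!/10! - 13!/11! + 13!/12! - 13!/13!
= 6227020800 - 6227020800 + 3113510400 - 1037836800 + 259459200 - 51891840 + 8648640 - 1235520 + 154440 - 17160 + 1716 - 156 + 13 - 1
= 2290792932

2290792932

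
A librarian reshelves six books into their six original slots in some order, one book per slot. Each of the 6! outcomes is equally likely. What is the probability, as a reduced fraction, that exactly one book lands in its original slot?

Favorable outcomes: C(6,1)·!5 = 6·44 = 264.
Total outcomes: 6! = 720.
Probability = 264/720 = 11/30.

11/30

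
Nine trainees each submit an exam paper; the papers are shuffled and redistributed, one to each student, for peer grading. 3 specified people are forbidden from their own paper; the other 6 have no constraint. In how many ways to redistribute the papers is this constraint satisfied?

Inclusion-exclusion on the 3 forbidden self-matches:
Σ_{j=0}^{3} (-1)^j C(3,j)(9-j)!
= C(3,0)·9! - C(3,1)·8! + C(3,2)·7! - C(3,3)·6!
= 362880 - 120960 + 15120 - 720
= 256320

256320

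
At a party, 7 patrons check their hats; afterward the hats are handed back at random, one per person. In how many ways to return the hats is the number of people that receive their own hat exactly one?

1855

Pick the single fixed position: C(7,1) = 7 ways.
The remaining 6 must be deranged: !6 = 265.
Total: 7 × 265 = 1855.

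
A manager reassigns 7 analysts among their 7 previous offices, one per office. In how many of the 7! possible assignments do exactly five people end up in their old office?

Pick the 5 fixed positions: C(7,5) = 21 ways.
The remaining 2 must be deranged: !2 = 1.
Total: 21 × 1 = 21.

21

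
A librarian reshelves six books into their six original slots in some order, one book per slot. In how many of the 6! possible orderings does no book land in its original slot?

The number of derangements of 6 is !6 = Σ_{k=0}^{6} (-1)^k·6!/k!
= 6! - 6!/1! + 6!/2! - 6!/3! + 6!/4! - 6!/5! + 6!/6!
= 720 - 720 + 360 - 120 + 30 - 6 + 1
= 265

265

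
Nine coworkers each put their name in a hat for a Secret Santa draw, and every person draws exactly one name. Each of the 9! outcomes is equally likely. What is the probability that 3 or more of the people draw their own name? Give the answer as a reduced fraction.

29143/362880

Favorable outcomes: Σ_{i≥3} C(9,i)·!(9-i) = 84·265 + 126·44 + 126·9 + 84·2 + 36·1 + 9·0 + 1·1 = 29143.
Total outcomes: 9! = 362880.
Probability = 29143/362880 = 29143/362880.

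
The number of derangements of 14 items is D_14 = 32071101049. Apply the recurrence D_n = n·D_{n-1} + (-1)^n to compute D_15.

D_15 = 15·32071101049 - 1 = 481066515734.

481066515734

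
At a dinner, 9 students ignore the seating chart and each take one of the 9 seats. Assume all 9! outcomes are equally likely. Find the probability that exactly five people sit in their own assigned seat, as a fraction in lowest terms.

Favorable outcomes: C(9,5)·!4 = 126·9 = 1134.
Total outcomes: 9! = 362880.
Probability = 1134/362880 = 1/320.

1/320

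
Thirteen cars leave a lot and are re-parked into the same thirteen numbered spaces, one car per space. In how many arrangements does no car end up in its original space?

2290792932

The subfactorial !13 = [13!/e] (nearest integer).
13! = 6227020800, and 6227020800/e ≈ 2290792932.07, so !13 = 2290792932.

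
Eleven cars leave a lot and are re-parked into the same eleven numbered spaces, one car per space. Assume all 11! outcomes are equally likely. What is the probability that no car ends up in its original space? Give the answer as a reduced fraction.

Favorable outcomes: !11 = 14684570.
Total outcomes: 11! = 39916800.
Probability = 14684570/39916800 = 1468457/3991680.

1468457/3991680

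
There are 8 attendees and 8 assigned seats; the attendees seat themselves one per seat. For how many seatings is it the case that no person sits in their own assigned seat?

The subfactorial !8 = [8!/e] (nearest integer).
8! = 40320, and 40320/e ≈ 14832.90, so !8 = 14833.

14833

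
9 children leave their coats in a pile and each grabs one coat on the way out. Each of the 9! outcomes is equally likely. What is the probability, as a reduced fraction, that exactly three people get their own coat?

Favorable outcomes: C(9,3)·!6 = 84·265 = 22260.
Total outcomes: 9! = 362880.
Probability = 22260/362880 = 53/864.

53/864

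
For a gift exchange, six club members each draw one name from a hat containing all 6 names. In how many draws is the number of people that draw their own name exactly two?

Choose which 2 of the 6 are fixed: C(6,2) = 15.
The remaining 4 must be deranged: !4 = 9.
Total: 15 × 9 = 135.

135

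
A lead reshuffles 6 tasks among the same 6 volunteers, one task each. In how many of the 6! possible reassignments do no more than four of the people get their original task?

719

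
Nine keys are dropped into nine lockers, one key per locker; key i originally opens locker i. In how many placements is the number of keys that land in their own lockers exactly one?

Pick the single fixed position: C(9,1) = 9 ways.
The remaining 8 must be deranged: !8 = 14833.
Total: 9 × 14833 = 133497.

133497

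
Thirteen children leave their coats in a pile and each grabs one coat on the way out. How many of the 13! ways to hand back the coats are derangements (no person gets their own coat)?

2290792932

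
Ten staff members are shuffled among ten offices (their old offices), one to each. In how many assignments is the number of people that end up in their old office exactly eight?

45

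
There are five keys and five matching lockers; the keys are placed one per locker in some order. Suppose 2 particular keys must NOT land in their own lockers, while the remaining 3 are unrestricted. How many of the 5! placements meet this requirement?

Inclusion-exclusion on the 2 forbidden self-matches:
Σ_{j=0}^{2} (-1)^j C(2,j)(5-j)!
= C(2,0)·5! - C(2,1)·4! + C(2,2)·3!
= 120 - 48 + 6
= 78

78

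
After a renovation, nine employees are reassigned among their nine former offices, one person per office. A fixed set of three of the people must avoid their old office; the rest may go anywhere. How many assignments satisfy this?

Inclusion-exclusion on the 3 forbidden self-matches:
Σ_{j=0}^{3} (-1)^j C(3,j)(9-j)!
= C(3,0)·9! - C(3,1)·8! + C(3,2)·7! - C(3,3)·6!
= 362880 - 120960 + 15120 - 720
= 256320

256320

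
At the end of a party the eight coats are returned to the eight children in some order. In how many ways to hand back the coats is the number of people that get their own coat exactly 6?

28

Choose which 6 of the 8 are fixed: C(8,6) = 28.
The other 2 form a derangement: !2 = 1.
Total: 28 × 1 = 28.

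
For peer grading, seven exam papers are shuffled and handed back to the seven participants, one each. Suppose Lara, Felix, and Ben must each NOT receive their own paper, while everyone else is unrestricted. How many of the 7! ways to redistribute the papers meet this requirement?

3216

Inclusion-exclusion on the 3 forbidden self-matches:
Σ_{j=0}^{3} (-1)^j C(3,j)(7-j)!
= C(3,0)·7! - C(3,1)·6! + C(3,2)·5! - C(3,3)·4!
= 5040 - 2160 + 360 - 24
= 3216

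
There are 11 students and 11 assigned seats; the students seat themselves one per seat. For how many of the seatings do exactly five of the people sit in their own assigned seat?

122430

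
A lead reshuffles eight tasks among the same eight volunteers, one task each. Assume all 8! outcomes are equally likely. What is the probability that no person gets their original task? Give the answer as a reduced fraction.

Favorable outcomes: !8 = 14833.
Total outcomes: 8! = 40320.
Probability = 14833/40320 = 2119/5760.

2119/5760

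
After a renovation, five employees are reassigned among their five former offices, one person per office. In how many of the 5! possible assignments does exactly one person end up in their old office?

45

Pick the single fixed position: C(5,1) = 5 ways.
The other 4 form a derangement: !4 = 9.
Total: 5 × 9 = 45.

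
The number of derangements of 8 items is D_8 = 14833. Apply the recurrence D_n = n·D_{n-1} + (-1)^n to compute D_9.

133496

D_9 = 9·14833 - 1 = 133496.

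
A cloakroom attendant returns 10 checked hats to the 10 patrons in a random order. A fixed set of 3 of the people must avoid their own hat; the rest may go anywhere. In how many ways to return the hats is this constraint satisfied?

2656080

Inclusion-exclusion on the 3 forbidden self-matches:
Σ_{j=0}^{3} (-1)^j C(3,j)(10-j)!
= C(3,0)·10! - C(3,1)·9! + C(3,2)·8! - C(3,3)·7!
= 3628800 - 1088640 + 120960 - 5040
= 2656080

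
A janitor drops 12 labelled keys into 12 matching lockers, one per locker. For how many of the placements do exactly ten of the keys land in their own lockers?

Choose which 10 of the 12 are fixed: C(12,10) = 66.
The other 2 form a derangement: !2 = 1.
Total: 66 × 1 = 66.

66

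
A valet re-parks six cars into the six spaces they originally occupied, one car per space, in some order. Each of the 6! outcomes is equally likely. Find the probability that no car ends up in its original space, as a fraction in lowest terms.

Favorable outcomes: !6 = 265.
Total outcomes: 6! = 720.
Probability = 265/720 = 53/144.

53/144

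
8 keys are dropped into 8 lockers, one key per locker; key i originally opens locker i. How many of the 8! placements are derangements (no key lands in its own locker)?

Recurrence: !8 = 8·!7 + (-1)^8.
!8 = 8·1854 + 1 = 14833

14833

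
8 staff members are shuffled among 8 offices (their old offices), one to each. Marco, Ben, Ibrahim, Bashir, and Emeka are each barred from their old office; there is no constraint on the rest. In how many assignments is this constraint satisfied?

21234

Let A_j be the event that the j-th constrained one is fixed. By inclusion-exclusion over the 5 events:
Σ_{j=0}^{5} (-1)^j C(5,j)(8-j)!
= C(5,0)·8! - C(5,1)·7! + C(5,2)·6! - C(5,3)·5! + C(5,4)·4! - C(5,5)·3!
= 40320 - 25200 + 7200 - 1200 + 120 - 6
= 21234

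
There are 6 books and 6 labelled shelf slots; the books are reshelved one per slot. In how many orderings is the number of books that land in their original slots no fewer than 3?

56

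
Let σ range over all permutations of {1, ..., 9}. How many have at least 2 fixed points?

95887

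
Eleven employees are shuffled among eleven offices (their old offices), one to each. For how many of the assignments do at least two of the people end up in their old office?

Sum C(11,i)·!(11-i) for i = 2..11:
  i=2: C(11,2)·!9 = 55·133496 = 7342280
  i=3: C(11,3)·!8 = 165·14833 = 2447445
  i=4: C(11,4)·!7 = 330·1854 = 611820
  i=5: C(11,5)·!6 = 462·265 = 122430
  i=6: C(11,6)·!5 = 462·44 = 20328
  i=7: C(11,7)·!4 = 330·9 = 2970
  i=8: C(11,8)·!3 = 165·2 = 330
  i=9: C(11,9)·!2 = 55·1 = 55
  i=10: C(11,10)·!1 = 11·0 = 0
  i=11: C(11,11)·!0 = 1·1 = 1
Total = 10547659.

10547659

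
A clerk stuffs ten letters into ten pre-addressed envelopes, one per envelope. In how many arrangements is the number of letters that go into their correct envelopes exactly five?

11088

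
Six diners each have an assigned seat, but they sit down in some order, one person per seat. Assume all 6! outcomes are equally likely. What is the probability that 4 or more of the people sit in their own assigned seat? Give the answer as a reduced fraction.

Favorable outcomes: Σ_{i≥4} C(6,i)·!(6-i) = 15·1 + 6·0 + 1·1 = 16.
Total outcomes: 6! = 720.
Probability = 16/720 = 1/45.

1/45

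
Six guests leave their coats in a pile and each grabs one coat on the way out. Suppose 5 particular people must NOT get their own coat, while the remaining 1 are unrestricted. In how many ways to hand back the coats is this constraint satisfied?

Let A_j be the event that the j-th constrained one is fixed. By inclusion-exclusion over the 5 events:
Σ_{j=0}^{5} (-1)^j C(5,j)(6-j)!
= C(5,0)·6! - C(5,1)·5! + C(5,2)·4! - C(5,3)·3! + C(5,4)·2! - C(5,5)·1!
= 720 - 600 + 240 - 60 + 10 - 1
= 309

309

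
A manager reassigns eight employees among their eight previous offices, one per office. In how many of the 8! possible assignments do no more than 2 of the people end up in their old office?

# with exactly i fixed is C(8,i)·!(8-i); sum over i=0..2:
  i=0: C(8,0)·!8 = 1·14833 = 14833
  i=1: C(8,1)·!7 = 8·1854 = 14832
  i=2: C(8,2)·!6 = 28·265 = 7420
Total = 37085.

37085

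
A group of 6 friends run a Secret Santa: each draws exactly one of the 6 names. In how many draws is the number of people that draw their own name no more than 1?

529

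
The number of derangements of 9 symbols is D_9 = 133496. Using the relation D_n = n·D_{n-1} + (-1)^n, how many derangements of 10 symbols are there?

D_10 = 10·133496 + 1 = 1334961.

1334961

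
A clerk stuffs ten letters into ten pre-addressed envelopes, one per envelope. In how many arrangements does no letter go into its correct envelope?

1334961

!10 is the nearest integer to 10!/e.
10! = 3628800, and 3628800/e ≈ 1334960.92, so !10 = 1334961.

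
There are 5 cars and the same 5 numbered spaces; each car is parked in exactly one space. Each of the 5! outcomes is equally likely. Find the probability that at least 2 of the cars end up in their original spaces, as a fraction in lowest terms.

Favorable outcomes: Σ_{i≥2} C(5,i)·!(5-i) = 10·2 + 10·1 + 5·0 + 1·1 = 31.
Total outcomes: 5! = 120.
Probability = 31/120 = 31/120.

31/120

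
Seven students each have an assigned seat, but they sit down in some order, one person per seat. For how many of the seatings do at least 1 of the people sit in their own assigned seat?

3186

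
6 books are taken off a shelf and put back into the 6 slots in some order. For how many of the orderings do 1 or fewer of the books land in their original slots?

529

Sum C(6,i)·!(6-i) for i = 0..1:
  i=0: C(6,0)·!6 = 1·265 = 265
  i=1: C(6,1)·!5 = 6·44 = 264
Total = 529.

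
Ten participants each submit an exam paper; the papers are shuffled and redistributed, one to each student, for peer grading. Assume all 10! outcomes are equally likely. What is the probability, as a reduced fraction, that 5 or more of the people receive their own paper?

Favorable outcomes: Σ_{i≥5} C(10,i)·!(10-i) = 252·44 + 210·9 + 120·2 + 45·1 + 10·0 + 1·1 = 13264.
Total outcomes: 10! = 3628800.
Probability = 13264/3628800 = 829/226800.

829/226800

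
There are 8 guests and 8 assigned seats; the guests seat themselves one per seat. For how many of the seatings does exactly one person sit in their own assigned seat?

14832

Pick the single fixed position: C(8,1) = 8 ways.
The remaining 7 must be deranged: !7 = 1854.
Total: 8 × 1854 = 14832.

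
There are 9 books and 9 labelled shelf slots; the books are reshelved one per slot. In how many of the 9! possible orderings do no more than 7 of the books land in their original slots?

Sum C(9,i)·!(9-i) for i = 0..7:
  i=0: C(9,0)·!9 = 1·133496 = 133496
  i=1: C(9,1)·!8 = 9·14833 = 133497
  i=2: C(9,2)·!7 = 36·1854 = 66744
  i=3: C(9,3)·!6 = 84·265 = 22260
  i=4: C(9,4)·!5 = 126·44 = 5544
  i=5: C(9,5)·!4 = 126·9 = 1134
  i=6: C(9,6)·!3 = 84·2 = 168
  i=7: C(9,7)·!2 = 36·1 = 36
Total = 362879.

362879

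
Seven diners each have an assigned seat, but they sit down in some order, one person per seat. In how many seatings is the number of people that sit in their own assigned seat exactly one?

Choose which one of the 7 is fixed: C(7,1) = 7.
The remaining 6 must be deranged: !6 = 265.
Total: 7 × 265 = 1855.

1855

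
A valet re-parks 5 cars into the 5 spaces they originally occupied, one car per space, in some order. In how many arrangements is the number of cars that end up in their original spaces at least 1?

76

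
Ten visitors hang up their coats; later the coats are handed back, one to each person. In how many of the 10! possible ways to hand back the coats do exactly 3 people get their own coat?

Pick the 3 fixed positions: C(10,3) = 120 ways.
The other 7 form a derangement: !7 = 1854.
Total: 120 × 1854 = 222480.

222480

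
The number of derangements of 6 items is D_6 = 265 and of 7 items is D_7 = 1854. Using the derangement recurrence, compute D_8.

14833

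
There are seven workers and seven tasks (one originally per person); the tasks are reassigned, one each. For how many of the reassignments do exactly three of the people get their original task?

315

Pick the 3 fixed positions: C(7,3) = 35 ways.
The remaining 4 must be deranged: !4 = 9.
Total: 35 × 9 = 315.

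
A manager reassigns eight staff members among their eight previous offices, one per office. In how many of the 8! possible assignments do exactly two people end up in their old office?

7420

Pick the 2 fixed positions: C(8,2) = 28 ways.
The other 6 form a derangement: !6 = 265.
Total: 28 × 265 = 7420.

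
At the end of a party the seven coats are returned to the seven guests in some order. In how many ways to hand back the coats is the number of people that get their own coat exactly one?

1855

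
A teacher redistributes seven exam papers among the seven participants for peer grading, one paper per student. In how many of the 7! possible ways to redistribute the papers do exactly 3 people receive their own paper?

315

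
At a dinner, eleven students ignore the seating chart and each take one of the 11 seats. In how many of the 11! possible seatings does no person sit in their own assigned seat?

14684570

Use !n = (n-1)(!(n-1) + !(n-2)).
!11 = 10·(1334961 + 133496) = 10·1468457 = 14684570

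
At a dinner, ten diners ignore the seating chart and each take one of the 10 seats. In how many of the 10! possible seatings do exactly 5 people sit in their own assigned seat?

Choose which 5 of the 10 are fixed: C(10,5) = 252.
The other 5 form a derangement: !5 = 44.
Total: 252 × 44 = 11088.

11088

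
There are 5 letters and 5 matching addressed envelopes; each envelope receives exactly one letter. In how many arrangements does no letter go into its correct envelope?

44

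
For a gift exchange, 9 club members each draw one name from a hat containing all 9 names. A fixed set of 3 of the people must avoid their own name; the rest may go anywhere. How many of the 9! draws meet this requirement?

256320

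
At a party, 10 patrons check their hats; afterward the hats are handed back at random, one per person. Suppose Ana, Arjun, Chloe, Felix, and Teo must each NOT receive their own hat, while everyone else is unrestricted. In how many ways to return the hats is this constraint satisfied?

Inclusion-exclusion on the 5 forbidden self-matches:
Σ_{j=0}^{5} (-1)^j C(5,j)(10-j)!
= C(5,0)·10! - C(5,1)·9! + C(5,2)·8! - C(5,3)·7! + C(5,4)·6! - C(5,5)·5!
= 3628800 - 1814400 + 403200 - 50400 + 3600 - 120
= 2170680

2170680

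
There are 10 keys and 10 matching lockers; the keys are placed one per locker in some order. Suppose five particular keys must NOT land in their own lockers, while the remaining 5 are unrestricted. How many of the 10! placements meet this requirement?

Let A_j be the event that the j-th constrained one is fixed. By inclusion-exclusion over the 5 events:
Σ_{j=0}^{5} (-1)^j C(5,j)(10-j)!
= C(5,0)·10! - C(5,1)·9! + C(5,2)·8! - C(5,3)·7! + C(5,4)·6! - C(5,5)·5!
= 3628800 - 1814400 + 403200 - 50400 + 3600 - 120
= 2170680

2170680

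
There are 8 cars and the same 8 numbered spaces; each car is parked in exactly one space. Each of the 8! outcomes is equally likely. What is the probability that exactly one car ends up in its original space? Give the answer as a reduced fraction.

Favorable outcomes: C(8,1)·!7 = 8·1854 = 14832.
Total outcomes: 8! = 40320.
Probability = 14832/40320 = 103/280.

103/280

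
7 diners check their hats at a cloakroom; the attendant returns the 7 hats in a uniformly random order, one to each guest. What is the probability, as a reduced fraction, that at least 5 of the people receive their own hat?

11/2520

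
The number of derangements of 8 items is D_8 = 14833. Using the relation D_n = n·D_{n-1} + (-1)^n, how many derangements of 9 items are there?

D_9 = 9·14833 - 1 = 133496.

133496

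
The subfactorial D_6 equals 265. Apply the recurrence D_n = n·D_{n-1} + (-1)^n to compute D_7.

1854

D_7 = 7·265 - 1 = 1854.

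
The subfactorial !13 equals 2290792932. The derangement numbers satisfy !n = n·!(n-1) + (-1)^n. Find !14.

!14 = 14·2290792932 + 1 = 32071101049.

32071101049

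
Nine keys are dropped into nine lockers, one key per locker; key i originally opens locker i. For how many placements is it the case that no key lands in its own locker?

133496

!9 is the nearest integer to 9!/e.
9! = 362880, and 362880/e ≈ 133496.09, so !9 = 133496.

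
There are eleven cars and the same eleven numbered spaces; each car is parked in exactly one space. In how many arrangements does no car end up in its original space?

!11 is the nearest integer to 11!/e.
11! = 39916800, and 39916800/e ≈ 14684570.08, so !11 = 14684570.

14684570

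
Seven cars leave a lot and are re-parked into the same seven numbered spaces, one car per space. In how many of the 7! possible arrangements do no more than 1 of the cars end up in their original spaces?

Sum C(7,i)·!(7-i) for i = 0..1:
  i=0: C(7,0)·!7 = 1·1854 = 1854
  i=1: C(7,1)·!6 = 7·265 = 1855
Total = 3709.

3709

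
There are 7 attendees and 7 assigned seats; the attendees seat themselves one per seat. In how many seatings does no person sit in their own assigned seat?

1854

The subfactorial !7 = [7!/e] (nearest integer).
7! = 5040, and 5040/e ≈ 1854.11, so !7 = 1854.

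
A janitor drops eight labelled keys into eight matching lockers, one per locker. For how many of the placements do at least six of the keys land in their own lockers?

29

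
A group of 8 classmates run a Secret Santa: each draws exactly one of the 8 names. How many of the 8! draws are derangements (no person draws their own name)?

!8 is the nearest integer to 8!/e.
8! = 40320, and 40320/e ≈ 14832.90, so !8 = 14833.

14833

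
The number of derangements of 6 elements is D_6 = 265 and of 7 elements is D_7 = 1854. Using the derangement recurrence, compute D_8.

14833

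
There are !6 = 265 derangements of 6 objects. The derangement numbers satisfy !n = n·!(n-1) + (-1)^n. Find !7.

1854

!7 = 7·265 - 1 = 1854.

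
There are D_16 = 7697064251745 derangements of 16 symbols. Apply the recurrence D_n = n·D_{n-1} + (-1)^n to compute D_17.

D_17 = 17·7697064251745 - 1 = 130850092279664.

130850092279664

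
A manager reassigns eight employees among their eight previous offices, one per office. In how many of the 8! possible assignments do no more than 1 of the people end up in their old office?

# with exactly i fixed is C(8,i)·!(8-i); sum over i=0..1:
  i=0: C(8,0)·!8 = 1·14833 = 14833
  i=1: C(8,1)·!7 = 8·1854 = 14832
Total = 29665.

29665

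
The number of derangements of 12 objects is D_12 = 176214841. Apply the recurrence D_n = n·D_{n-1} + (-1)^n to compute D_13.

2290792932

D_13 = 13·176214841 - 1 = 2290792932.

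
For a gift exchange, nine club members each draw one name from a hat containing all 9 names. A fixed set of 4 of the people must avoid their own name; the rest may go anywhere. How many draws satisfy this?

229080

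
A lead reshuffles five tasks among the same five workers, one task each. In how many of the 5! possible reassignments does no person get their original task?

44

!5 is the nearest integer to 5!/e.
5! = 120, and 120/e ≈ 44.15, so !5 = 44.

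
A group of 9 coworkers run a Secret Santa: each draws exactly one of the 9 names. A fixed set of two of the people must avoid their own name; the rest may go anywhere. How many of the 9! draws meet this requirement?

287280

Let A_j be the event that the j-th constrained one is fixed. By inclusion-exclusion over the 2 events:
Σ_{j=0}^{2} (-1)^j C(2,j)(9-j)!
= C(2,0)·9! - C(2,1)·8! + C(2,2)·7!
= 362880 - 80640 + 5040
= 287280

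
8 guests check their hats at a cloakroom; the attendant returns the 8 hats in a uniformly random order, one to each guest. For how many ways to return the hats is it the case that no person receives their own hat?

The number of derangements of 8 is !8 = Σ_{k=0}^{8} (-1)^k·8!/k!
= 8! - 8!/1! + 8!/2! - 8!/3! + 8!/4! - 8!/5! + 8!/6! - 8!/7! + 8!/8!
= 40320 - 40320 + 20160 - 6720 + 1680 - 336 + 56 - 8 + 1
= 14833

14833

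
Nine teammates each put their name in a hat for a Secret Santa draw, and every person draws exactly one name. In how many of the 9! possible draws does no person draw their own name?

The number of derangements of 9 is !9 = Σ_{k=0}^{9} (-1)^k·9!/k!
= 9! - 9!/1! + 9!/2! - 9!/3! + 9!/4! - 9!/5! + 9!/6! - 9!/7! + 9!/8! - 9!/9!
= 362880 - 362880 + 181440 - 60480 + 15120 - 3024 + 504 - 72 + 9 - 1
= 133496

133496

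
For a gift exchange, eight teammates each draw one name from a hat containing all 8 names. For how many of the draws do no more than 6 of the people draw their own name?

40319

Sum C(8,i)·!(8-i) for i = 0..6:
  i=0: C(8,0)·!8 = 1·14833 = 14833
  i=1: C(8,1)·!7 = 8·1854 = 14832
  i=2: C(8,2)·!6 = 28·265 = 7420
  i=3: C(8,3)·!5 = 56·44 = 2464
  i=4: C(8,4)·!4 = 70·9 = 630
  i=5: C(8,5)·!3 = 56·2 = 112
  i=6: C(8,6)·!2 = 28·1 = 28
Total = 40319.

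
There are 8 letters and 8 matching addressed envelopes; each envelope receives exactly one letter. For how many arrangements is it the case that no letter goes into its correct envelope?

14833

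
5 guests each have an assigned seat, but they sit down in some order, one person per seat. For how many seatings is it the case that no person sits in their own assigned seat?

44

The subfactorial !5 = [5!/e] (nearest integer).
5! = 120, and 120/e ≈ 44.15, so !5 = 44.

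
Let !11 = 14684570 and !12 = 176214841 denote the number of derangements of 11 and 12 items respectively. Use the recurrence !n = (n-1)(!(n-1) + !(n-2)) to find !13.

!13 = (13-1)·(!12 + !11) = 12·(176214841 + 14684570) = 12·190899411 = 2290792932.

2290792932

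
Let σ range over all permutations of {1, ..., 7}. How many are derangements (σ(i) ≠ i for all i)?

1854

!7 is the nearest integer to 7!/e.
7! = 5040, and 5040/e ≈ 1854.11, so !7 = 1854.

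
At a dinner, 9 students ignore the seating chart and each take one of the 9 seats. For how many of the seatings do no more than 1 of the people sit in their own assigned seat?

266993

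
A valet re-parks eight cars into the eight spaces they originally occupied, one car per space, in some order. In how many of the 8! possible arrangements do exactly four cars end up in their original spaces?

630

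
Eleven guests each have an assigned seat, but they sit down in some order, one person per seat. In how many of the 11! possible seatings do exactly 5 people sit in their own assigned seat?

Choose which 5 of the 11 are fixed: C(11,5) = 462.
The other 6 form a derangement: !6 = 265.
Total: 462 × 265 = 122430.

122430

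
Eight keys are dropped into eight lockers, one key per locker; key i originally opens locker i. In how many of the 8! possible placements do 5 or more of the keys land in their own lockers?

# with exactly i fixed is C(8,i)·!(8-i); sum over i=5..8:
  i=5: C(8,5)·!3 = 56·2 = 112
  i=6: C(8,6)·!2 = 28·1 = 28
  i=7: C(8,7)·!1 = 8·0 = 0
  i=8: C(8,8)·!0 = 1·1 = 1
Total = 141.

141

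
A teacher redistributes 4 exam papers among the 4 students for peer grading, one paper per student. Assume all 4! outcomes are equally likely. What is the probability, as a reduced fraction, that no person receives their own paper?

3/8

Favorable outcomes: !4 = 9.
Total outcomes: 4! = 24.
Probability = 9/24 = 3/8.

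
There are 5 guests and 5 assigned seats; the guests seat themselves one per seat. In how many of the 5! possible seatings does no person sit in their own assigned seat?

44

The number of derangements of 5 is !5 = Σ_{k=0}^{5} (-1)^k·5!/k!
= 5! - 5!/1! + 5!/2! - 5!/3! + 5!/4! - 5!/5!
= 120 - 120 + 60 - 20 + 5 - 1
= 44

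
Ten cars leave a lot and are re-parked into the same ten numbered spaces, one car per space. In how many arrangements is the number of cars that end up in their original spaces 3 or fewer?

3559886

Sum C(10,i)·!(10-i) for i = 0..3:
  i=0: C(10,0)·!10 = 1·1334961 = 1334961
  i=1: C(10,1)·!9 = 10·133496 = 1334960
  i=2: C(10,2)·!8 = 45·14833 = 667485
  i=3: C(10,3)·!7 = 120·1854 = 222480
Total = 3559886.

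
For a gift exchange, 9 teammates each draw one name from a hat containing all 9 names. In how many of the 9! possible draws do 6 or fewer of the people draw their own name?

362843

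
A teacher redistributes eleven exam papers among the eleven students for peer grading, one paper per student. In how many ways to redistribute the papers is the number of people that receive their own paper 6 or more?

23684

Sum C(11,i)·!(11-i) for i = 6..11:
  i=6: C(11,6)·!5 = 462·44 = 20328
  i=7: C(11,7)·!4 = 330·9 = 2970
  i=8: C(11,8)·!3 = 165·2 = 330
  i=9: C(11,9)·!2 = 55·1 = 55
  i=10: C(11,10)·!1 = 11·0 = 0
  i=11: C(11,11)·!0 = 1·1 = 1
Total = 23684.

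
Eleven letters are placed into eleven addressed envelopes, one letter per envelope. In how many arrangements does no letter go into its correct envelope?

By inclusion-exclusion, !11 = Σ (-1)^k · 11!/k! for k=0..11
= 11! - 11!/1! + 11!/2! - 11!/3! + 11!/4! - 11!/5! + 11!/6! - 11!/7! + 11!/8! - 11!/9! + 11!/10! - 11!/11!
= 39916800 - 39916800 + 19958400 - 6652800 + 1663200 - 332640 + 55440 - 7920 + 990 - 110 + 11 - 1
= 14684570

14684570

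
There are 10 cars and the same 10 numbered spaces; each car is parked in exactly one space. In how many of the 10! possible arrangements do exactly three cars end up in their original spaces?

Pick the 3 fixed positions: C(10,3) = 120 ways.
The other 7 form a derangement: !7 = 1854.
Total: 120 × 1854 = 222480.

222480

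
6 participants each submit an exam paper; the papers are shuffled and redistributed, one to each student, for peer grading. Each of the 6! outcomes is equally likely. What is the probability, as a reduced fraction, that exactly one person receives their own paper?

Favorable outcomes: C(6,1)·!5 = 6·44 = 264.
Total outcomes: 6! = 720.
Probability = 264/720 = 11/30.

11/30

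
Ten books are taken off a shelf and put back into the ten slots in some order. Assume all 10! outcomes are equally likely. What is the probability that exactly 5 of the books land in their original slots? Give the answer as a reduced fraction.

Favorable outcomes: C(10,5)·!5 = 252·44 = 11088.
Total outcomes: 10! = 3628800.
Probability = 11088/3628800 = 11/3600.

11/3600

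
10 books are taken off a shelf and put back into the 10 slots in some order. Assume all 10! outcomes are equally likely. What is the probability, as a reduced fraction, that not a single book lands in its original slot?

16481/44800

Favorable outcomes: !10 = 1334961.
Total outcomes: 10! = 3628800.
Probability = 1334961/3628800 = 16481/44800.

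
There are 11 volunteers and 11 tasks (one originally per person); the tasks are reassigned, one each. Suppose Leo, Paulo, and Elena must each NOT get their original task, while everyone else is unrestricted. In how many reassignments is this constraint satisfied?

30078720

Let A_j be the event that the j-th constrained one is fixed. By inclusion-exclusion over the 3 events:
Σ_{j=0}^{3} (-1)^j C(3,j)(11-j)!
= C(3,0)·11! - C(3,1)·10! + C(3,2)·9! - C(3,3)·8!
= 39916800 - 10886400 + 1088640 - 40320
= 30078720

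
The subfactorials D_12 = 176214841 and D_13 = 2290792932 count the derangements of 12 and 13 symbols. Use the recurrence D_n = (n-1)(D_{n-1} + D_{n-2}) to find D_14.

D_14 = (14-1)·(D_13 + D_12) = 13·(2290792932 + 176214841) = 13·2467007773 = 32071101049.

32071101049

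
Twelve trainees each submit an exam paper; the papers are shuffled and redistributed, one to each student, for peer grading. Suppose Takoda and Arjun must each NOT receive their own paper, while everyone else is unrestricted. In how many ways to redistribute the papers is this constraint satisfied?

402796800

Inclusion-exclusion on the 2 forbidden self-matches:
Σ_{j=0}^{2} (-1)^j C(2,j)(12-j)!
= C(2,0)·12! - C(2,1)·11! + C(2,2)·10!
= 479001600 - 79833600 + 3628800
= 402796800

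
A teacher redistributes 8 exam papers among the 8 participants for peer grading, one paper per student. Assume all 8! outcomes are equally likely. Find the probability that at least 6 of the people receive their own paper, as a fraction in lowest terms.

29/40320

Favorable outcomes: Σ_{i≥6} C(8,i)·!(8-i) = 28·1 + 8·0 + 1·1 = 29.
Total outcomes: 8! = 40320.
Probability = 29/40320 = 29/40320.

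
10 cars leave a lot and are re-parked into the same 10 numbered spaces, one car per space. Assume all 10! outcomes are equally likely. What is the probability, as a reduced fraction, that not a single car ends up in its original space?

Favorable outcomes: !10 = 1334961.
Total outcomes: 10! = 3628800.
Probability = 1334961/3628800 = 16481/44800.

16481/44800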